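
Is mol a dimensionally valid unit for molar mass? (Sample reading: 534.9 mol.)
No

molar mass has SI base units: kg / mol
mol does NOT reduce to kg / mol; a valid unit for molar mass would be e.g. kg/mol.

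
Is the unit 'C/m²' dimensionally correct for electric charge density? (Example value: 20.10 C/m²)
No

electric charge density has SI base units: A * s / m^3
C/m² does NOT reduce to A * s / m^3; a valid unit for electric charge density would be e.g. C/m³.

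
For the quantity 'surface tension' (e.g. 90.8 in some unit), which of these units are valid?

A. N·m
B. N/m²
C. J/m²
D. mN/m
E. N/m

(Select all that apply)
C, D, E

surface tension has SI base units: kg / s^2

Checking each option against kg / s^2:
  A. N·m: ✗ does not match
  B. N/m²: ✗ does not match
  C. J/m²: ✓ matches
  D. mN/m: ✓ matches
  E. N/m: ✓ matches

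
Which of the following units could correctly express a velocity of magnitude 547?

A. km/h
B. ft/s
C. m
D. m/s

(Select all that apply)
A, B, D

velocity has SI base units: m / s

Checking each option against m / s:
  A. km/h: ✓ matches
  B. ft/s: ✓ matches
  C. m: ✗ does not match
  D. m/s: ✓ matches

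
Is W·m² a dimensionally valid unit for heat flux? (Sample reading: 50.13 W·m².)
No

heat flux has SI base units: kg / s^3
W·m² does NOT reduce to kg / s^3; a valid unit for heat flux would be e.g. W/m².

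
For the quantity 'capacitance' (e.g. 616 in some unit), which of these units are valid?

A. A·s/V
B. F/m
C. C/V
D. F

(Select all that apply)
A, C, D

capacitance has SI base units: A^2 * s^4 / (kg * m^2)

Checking each option against A^2 * s^4 / (kg * m^2):
  A. A·s/V: ✓ matches
  B. F/m: ✗ does not match
  C. C/V: ✓ matches
  D. F: ✓ matches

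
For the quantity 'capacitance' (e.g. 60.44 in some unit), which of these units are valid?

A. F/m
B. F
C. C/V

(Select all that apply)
B, C

capacitance has SI base units: A^2 * s^4 / (kg * m^2)

Checking each option against A^2 * s^4 / (kg * m^2):
  A. F/m: ✗ does not match
  B. F: ✓ matches
  C. C/V: ✓ matches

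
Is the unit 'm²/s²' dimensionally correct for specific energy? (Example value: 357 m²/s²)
Yes

specific energy has SI base units: m^2 / s^2
m²/s² reduces to the same SI base units, so it is a valid unit for specific energy.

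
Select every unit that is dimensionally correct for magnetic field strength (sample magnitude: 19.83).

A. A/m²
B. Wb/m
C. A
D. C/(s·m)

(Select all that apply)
D

magnetic field strength has SI base units: A / m

Checking each option against A / m:
  A. A/m²: ✗ does not match
  B. Wb/m: ✗ does not match
  C. A: ✗ does not match
  D. C/(s·m): ✓ matches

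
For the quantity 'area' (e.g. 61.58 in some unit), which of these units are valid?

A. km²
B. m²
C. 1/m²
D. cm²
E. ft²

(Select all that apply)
A, B, D, E

area has SI base units: m^2

Checking each option against m^2:
  A. km²: ✓ matches
  B. m²: ✓ matches
  C. 1/m²: ✗ does not match
  D. cm²: ✓ matches
  E. ft²: ✓ matches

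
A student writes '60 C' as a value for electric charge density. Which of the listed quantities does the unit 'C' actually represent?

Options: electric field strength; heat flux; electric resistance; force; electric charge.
electric charge

electric charge density should have units dimensionally equivalent to A * s / m^3 (e.g. C/m³).
The given unit 'C' reduces to A * s. Of the listed options, that is the dimensionality of electric charge.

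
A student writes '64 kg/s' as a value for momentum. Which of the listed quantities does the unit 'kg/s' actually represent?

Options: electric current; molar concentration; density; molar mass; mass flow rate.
mass flow rate

momentum should have units dimensionally equivalent to kg * m / s (e.g. kg·m/s).
The given unit 'kg/s' reduces to kg / s. Of the listed options, that is the dimensionality of mass flow rate.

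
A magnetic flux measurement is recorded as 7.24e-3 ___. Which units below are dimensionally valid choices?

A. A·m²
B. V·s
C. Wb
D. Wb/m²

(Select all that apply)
B, C

magnetic flux has SI base units: kg * m^2 / (A * s^2)

Checking each option against kg * m^2 / (A * s^2):
  A. A·m²: ✗ does not match
  B. V·s: ✓ matches
  C. Wb: ✓ matches
  D. Wb/m²: ✗ does not match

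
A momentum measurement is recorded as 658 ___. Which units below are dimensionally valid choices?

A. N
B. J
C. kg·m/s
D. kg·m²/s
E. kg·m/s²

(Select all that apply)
C

momentum has SI base units: kg * m / s

Checking each option against kg * m / s:
  A. N: ✗ does not match
  B. J: ✗ does not match
  C. kg·m/s: ✓ matches
  D. kg·m²/s: ✗ does not match
  E. kg·m/s²: ✗ does not match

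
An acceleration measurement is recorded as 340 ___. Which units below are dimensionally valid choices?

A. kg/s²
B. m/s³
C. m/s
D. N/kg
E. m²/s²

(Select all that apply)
D

acceleration has SI base units: m / s^2

Checking each option against m / s^2:
  A. kg/s²: ✗ does not match
  B. m/s³: ✗ does not match
  C. m/s: ✗ does not match
  D. N/kg: ✓ matches
  E. m²/s²: ✗ does not match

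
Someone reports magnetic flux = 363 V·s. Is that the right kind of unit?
Yes

magnetic flux has SI base units: kg * m^2 / (A * s^2)
V·s reduces to the same SI base units, so it is a valid unit for magnetic flux.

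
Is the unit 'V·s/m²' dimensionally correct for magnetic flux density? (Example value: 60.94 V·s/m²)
Yes

magnetic flux density has SI base units: kg / (A * s^2)
V·s/m² reduces to the same SI base units, so it is a valid unit for magnetic flux density.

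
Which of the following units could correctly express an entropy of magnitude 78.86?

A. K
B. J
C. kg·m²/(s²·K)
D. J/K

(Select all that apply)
C, D

entropy has SI base units: kg * m^2 / (s^2 * K)

Checking each option against kg * m^2 / (s^2 * K):
  A. K: ✗ does not match
  B. J: ✗ does not match
  C. kg·m²/(s²·K): ✓ matches
  D. J/K: ✓ matches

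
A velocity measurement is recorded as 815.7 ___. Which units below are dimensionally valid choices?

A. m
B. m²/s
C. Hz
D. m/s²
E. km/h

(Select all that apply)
E

velocity has SI base units: m / s

Checking each option against m / s:
  A. m: ✗ does not match
  B. m²/s: ✗ does not match
  C. Hz: ✗ does not match
  D. m/s²: ✗ does not match
  E. km/h: ✓ matches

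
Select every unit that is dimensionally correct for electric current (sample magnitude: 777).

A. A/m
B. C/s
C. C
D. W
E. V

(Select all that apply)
B

electric current has SI base units: A

Checking each option against A:
  A. A/m: ✗ does not match
  B. C/s: ✓ matches
  C. C: ✗ does not match
  D. W: ✗ does not match
  E. V: ✗ does not match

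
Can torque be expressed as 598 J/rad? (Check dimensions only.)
Yes

torque has SI base units: kg * m^2 / s^2
J/rad reduces to the same SI base units, so it is a valid unit for torque.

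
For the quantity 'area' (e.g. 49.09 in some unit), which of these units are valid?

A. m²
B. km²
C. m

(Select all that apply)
A, B

area has SI base units: m^2

Checking each option against m^2:
  A. m²: ✓ matches
  B. km²: ✓ matches
  C. m: ✗ does not match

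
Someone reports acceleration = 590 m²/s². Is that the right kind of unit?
No

acceleration has SI base units: m / s^2
m²/s² does NOT reduce to m / s^2; a valid unit for acceleration would be e.g. m/s².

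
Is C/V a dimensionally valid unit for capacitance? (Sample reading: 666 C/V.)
Yes

capacitance has SI base units: A^2 * s^4 / (kg * m^2)
C/V reduces to the same SI base units, so it is a valid unit for capacitance.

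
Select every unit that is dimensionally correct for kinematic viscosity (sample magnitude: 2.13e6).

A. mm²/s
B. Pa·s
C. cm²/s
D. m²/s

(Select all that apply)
A, C, D

kinematic viscosity has SI base units: m^2 / s

Checking each option against m^2 / s:
  A. mm²/s: ✓ matches
  B. Pa·s: ✗ does not match
  C. cm²/s: ✓ matches
  D. m²/s: ✓ matches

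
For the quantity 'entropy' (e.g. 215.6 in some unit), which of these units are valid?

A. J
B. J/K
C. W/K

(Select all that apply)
B

entropy has SI base units: kg * m^2 / (s^2 * K)

Checking each option against kg * m^2 / (s^2 * K):
  A. J: ✗ does not match
  B. J/K: ✓ matches
  C. W/K: ✗ does not match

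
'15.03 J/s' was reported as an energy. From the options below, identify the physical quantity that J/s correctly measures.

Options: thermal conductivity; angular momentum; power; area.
power

energy should have units dimensionally equivalent to kg * m^2 / s^2 (e.g. J).
The given unit 'J/s' reduces to kg * m^2 / s^3. Of the listed options, that is the dimensionality of power.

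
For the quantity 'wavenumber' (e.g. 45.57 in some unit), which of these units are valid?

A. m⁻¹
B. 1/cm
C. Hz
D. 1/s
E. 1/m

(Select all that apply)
A, B, E

wavenumber has SI base units: 1 / m

Checking each option against 1 / m:
  A. m⁻¹: ✓ matches
  B. 1/cm: ✓ matches
  C. Hz: ✗ does not match
  D. 1/s: ✗ does not match
  E. 1/m: ✓ matches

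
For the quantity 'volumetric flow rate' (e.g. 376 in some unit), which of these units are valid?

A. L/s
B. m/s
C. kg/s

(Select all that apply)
A

volumetric flow rate has SI base units: m^3 / s

Checking each option against m^3 / s:
  A. L/s: ✓ matches
  B. m/s: ✗ does not match
  C. kg/s: ✗ does not match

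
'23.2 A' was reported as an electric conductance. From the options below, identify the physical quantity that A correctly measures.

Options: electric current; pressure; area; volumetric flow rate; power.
electric current

electric conductance should have units dimensionally equivalent to A^2 * s^3 / (kg * m^2) (e.g. S).
The given unit 'A' reduces to A. Of the listed options, that is the dimensionality of electric current.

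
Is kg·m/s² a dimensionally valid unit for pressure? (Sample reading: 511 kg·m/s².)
No

pressure has SI base units: kg / (m * s^2)
kg·m/s² does NOT reduce to kg / (m * s^2); a valid unit for pressure would be e.g. Pa.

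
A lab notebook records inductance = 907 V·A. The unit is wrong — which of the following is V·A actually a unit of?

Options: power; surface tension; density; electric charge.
power

inductance should have units dimensionally equivalent to kg * m^2 / (A^2 * s^2) (e.g. H).
The given unit 'V·A' reduces to kg * m^2 / s^3. Of the listed options, that is the dimensionality of power.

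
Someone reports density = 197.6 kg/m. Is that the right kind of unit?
No

density has SI base units: kg / m^3
kg/m does NOT reduce to kg / m^3; a valid unit for density would be e.g. kg/m³.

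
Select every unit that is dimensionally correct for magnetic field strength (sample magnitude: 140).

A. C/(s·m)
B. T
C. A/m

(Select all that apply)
A, C

magnetic field strength has SI base units: A / m

Checking each option against A / m:
  A. C/(s·m): ✓ matches
  B. T: ✗ does not match
  C. A/m: ✓ matches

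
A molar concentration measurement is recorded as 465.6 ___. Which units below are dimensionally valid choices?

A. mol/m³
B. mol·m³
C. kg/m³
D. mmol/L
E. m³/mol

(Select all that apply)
A, D

molar concentration has SI base units: mol / m^3

Checking each option against mol / m^3:
  A. mol/m³: ✓ matches
  B. mol·m³: ✗ does not match
  C. kg/m³: ✗ does not match
  D. mmol/L: ✓ matches
  E. m³/mol: ✗ does not match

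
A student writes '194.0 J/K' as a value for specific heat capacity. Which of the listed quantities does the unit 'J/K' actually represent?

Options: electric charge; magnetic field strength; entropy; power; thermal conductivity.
entropy

specific heat capacity should have units dimensionally equivalent to m^2 / (s^2 * K) (e.g. J/(kg·K)).
The given unit 'J/K' reduces to kg * m^2 / (s^2 * K). Of the listed options, that is the dimensionality of entropy.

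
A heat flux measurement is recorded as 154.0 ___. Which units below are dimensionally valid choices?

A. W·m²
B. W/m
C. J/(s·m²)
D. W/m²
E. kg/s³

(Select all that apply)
C, D, E

heat flux has SI base units: kg / s^3

Checking each option against kg / s^3:
  A. W·m²: ✗ does not match
  B. W/m: ✗ does not match
  C. J/(s·m²): ✓ matches
  D. W/m²: ✓ matches
  E. kg/s³: ✓ matches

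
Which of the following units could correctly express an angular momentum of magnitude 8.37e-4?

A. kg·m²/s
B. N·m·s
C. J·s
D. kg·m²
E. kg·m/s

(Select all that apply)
A, B, C

angular momentum has SI base units: kg * m^2 / s

Checking each option against kg * m^2 / s:
  A. kg·m²/s: ✓ matches
  B. N·m·s: ✓ matches
  C. J·s: ✓ matches
  D. kg·m²: ✗ does not match
  E. kg·m/s: ✗ does not match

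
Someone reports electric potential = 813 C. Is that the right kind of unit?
No

electric potential has SI base units: kg * m^2 / (A * s^3)
C does NOT reduce to kg * m^2 / (A * s^3); a valid unit for electric potential would be e.g. V.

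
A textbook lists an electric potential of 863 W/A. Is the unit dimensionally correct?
Yes

electric potential has SI base units: kg * m^2 / (A * s^3)
W/A reduces to the same SI base units, so it is a valid unit for electric potential.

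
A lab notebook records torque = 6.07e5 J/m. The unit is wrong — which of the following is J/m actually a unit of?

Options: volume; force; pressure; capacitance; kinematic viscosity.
force

torque should have units dimensionally equivalent to kg * m^2 / s^2 (e.g. N·m).
The given unit 'J/m' reduces to kg * m / s^2. Of the listed options, that is the dimensionality of force.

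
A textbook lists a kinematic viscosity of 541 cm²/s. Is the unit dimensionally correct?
Yes

kinematic viscosity has SI base units: m^2 / s
cm²/s reduces to the same SI base units, so it is a valid unit for kinematic viscosity.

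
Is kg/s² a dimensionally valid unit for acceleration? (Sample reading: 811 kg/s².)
No

acceleration has SI base units: m / s^2
kg/s² does NOT reduce to m / s^2; a valid unit for acceleration would be e.g. m/s².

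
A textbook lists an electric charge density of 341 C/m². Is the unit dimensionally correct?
No

electric charge density has SI base units: A * s / m^3
C/m² does NOT reduce to A * s / m^3; a valid unit for electric charge density would be e.g. C/m³.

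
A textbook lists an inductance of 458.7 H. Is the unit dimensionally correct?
Yes

inductance has SI base units: kg * m^2 / (A^2 * s^2)
H reduces to the same SI base units, so it is a valid unit for inductance.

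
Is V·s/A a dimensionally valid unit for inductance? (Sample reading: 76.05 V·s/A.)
Yes

inductance has SI base units: kg * m^2 / (A^2 * s^2)
V·s/A reduces to the same SI base units, so it is a valid unit for inductance.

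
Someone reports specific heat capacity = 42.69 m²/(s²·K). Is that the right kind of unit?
Yes

specific heat capacity has SI base units: m^2 / (s^2 * K)
m²/(s²·K) reduces to the same SI base units, so it is a valid unit for specific heat capacity.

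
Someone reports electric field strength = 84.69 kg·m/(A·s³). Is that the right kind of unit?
Yes

electric field strength has SI base units: kg * m / (A * s^3)
kg·m/(A·s³) reduces to the same SI base units, so it is a valid unit for electric field strength.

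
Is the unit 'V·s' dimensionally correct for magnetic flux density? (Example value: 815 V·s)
No

magnetic flux density has SI base units: kg / (A * s^2)
V·s does NOT reduce to kg / (A * s^2); a valid unit for magnetic flux density would be e.g. T.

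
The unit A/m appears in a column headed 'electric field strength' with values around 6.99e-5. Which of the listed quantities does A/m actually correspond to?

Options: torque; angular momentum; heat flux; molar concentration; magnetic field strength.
magnetic field strength

electric field strength should have units dimensionally equivalent to kg * m / (A * s^3) (e.g. V/m).
The given unit 'A/m' reduces to A / m. Of the listed options, that is the dimensionality of magnetic field strength.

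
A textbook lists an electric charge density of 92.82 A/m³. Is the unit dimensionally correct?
No

electric charge density has SI base units: A * s / m^3
A/m³ does NOT reduce to A * s / m^3; a valid unit for electric charge density would be e.g. C/m³.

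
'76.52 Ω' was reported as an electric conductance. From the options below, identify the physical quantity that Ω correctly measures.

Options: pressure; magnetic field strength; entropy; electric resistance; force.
electric resistance

electric conductance should have units dimensionally equivalent to A^2 * s^3 / (kg * m^2) (e.g. S).
The given unit 'Ω' reduces to kg * m^2 / (A^2 * s^3). Of the listed options, that is the dimensionality of electric resistance.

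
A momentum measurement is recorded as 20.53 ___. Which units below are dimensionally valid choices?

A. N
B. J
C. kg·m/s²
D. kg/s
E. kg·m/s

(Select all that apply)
E

momentum has SI base units: kg * m / s

Checking each option against kg * m / s:
  A. N: ✗ does not match
  B. J: ✗ does not match
  C. kg·m/s²: ✗ does not match
  D. kg/s: ✗ does not match
  E. kg·m/s: ✓ matches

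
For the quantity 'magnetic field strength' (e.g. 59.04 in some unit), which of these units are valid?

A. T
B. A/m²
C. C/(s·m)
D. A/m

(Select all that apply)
C, D

magnetic field strength has SI base units: A / m

Checking each option against A / m:
  A. T: ✗ does not match
  B. A/m²: ✗ does not match
  C. C/(s·m): ✓ matches
  D. A/m: ✓ matches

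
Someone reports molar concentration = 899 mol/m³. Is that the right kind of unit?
Yes

molar concentration has SI base units: mol / m^3
mol/m³ reduces to the same SI base units, so it is a valid unit for molar concentration.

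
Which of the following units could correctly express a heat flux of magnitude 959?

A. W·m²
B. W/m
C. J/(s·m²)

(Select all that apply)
C

heat flux has SI base units: kg / s^3

Checking each option against kg / s^3:
  A. W·m²: ✗ does not match
  B. W/m: ✗ does not match
  C. J/(s·m²): ✓ matches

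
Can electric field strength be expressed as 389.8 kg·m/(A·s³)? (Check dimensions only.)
Yes

electric field strength has SI base units: kg * m / (A * s^3)
kg·m/(A·s³) reduces to the same SI base units, so it is a valid unit for electric field strength.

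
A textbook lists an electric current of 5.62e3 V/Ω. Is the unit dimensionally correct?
Yes

electric current has SI base units: A
V/Ω reduces to the same SI base units, so it is a valid unit for electric current.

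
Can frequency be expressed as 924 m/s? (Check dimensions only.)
No

frequency has SI base units: 1 / s
m/s does NOT reduce to 1 / s; a valid unit for frequency would be e.g. Hz.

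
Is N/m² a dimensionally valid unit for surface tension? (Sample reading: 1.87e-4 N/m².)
No

surface tension has SI base units: kg / s^2
N/m² does NOT reduce to kg / s^2; a valid unit for surface tension would be e.g. N/m.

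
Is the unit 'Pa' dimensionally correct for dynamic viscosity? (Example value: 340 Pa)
No

dynamic viscosity has SI base units: kg / (m * s)
Pa does NOT reduce to kg / (m * s); a valid unit for dynamic viscosity would be e.g. Pa·s.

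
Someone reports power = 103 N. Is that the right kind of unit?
No

power has SI base units: kg * m^2 / s^3
N does NOT reduce to kg * m^2 / s^3; a valid unit for power would be e.g. W.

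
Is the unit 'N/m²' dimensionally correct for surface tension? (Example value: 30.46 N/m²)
No

surface tension has SI base units: kg / s^2
N/m² does NOT reduce to kg / s^2; a valid unit for surface tension would be e.g. N/m.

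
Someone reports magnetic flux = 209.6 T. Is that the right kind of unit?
No

magnetic flux has SI base units: kg * m^2 / (A * s^2)
T does NOT reduce to kg * m^2 / (A * s^2); a valid unit for magnetic flux would be e.g. Wb.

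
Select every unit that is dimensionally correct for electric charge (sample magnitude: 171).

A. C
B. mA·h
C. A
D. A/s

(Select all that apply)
A, B

electric charge has SI base units: A * s

Checking each option against A * s:
  A. C: ✓ matches
  B. mA·h: ✓ matches
  C. A: ✗ does not match
  D. A/s: ✗ does not match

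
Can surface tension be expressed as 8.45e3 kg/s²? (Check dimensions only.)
Yes

surface tension has SI base units: kg / s^2
kg/s² reduces to the same SI base units, so it is a valid unit for surface tension.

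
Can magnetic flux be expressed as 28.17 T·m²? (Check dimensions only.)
Yes

magnetic flux has SI base units: kg * m^2 / (A * s^2)
T·m² reduces to the same SI base units, so it is a valid unit for magnetic flux.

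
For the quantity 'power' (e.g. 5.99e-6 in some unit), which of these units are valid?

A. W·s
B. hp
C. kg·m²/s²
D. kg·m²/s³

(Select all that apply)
B, D

power has SI base units: kg * m^2 / s^3

Checking each option against kg * m^2 / s^3:
  A. W·s: ✗ does not match
  B. hp: ✓ matches
  C. kg·m²/s²: ✗ does not match
  D. kg·m²/s³: ✓ matches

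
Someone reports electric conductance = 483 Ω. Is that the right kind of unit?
No

electric conductance has SI base units: A^2 * s^3 / (kg * m^2)
Ω does NOT reduce to A^2 * s^3 / (kg * m^2); a valid unit for electric conductance would be e.g. S.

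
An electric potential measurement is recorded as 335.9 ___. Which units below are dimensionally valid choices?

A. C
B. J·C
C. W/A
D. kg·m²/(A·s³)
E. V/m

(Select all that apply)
C, D

electric potential has SI base units: kg * m^2 / (A * s^3)

Checking each option against kg * m^2 / (A * s^3):
  A. C: ✗ does not match
  B. J·C: ✗ does not match
  C. W/A: ✓ matches
  D. kg·m²/(A·s³): ✓ matches
  E. V/m: ✗ does not match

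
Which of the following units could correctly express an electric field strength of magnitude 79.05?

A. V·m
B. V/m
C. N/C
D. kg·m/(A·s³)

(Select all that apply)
B, C, D

electric field strength has SI base units: kg * m / (A * s^3)

Checking each option against kg * m / (A * s^3):
  A. V·m: ✗ does not match
  B. V/m: ✓ matches
  C. N/C: ✓ matches
  D. kg·m/(A·s³): ✓ matches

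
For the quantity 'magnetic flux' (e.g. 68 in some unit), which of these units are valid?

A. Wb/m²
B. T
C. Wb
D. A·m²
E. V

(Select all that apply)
C

magnetic flux has SI base units: kg * m^2 / (A * s^2)

Checking each option against kg * m^2 / (A * s^2):
  A. Wb/m²: ✗ does not match
  B. T: ✗ does not match
  C. Wb: ✓ matches
  D. A·m²: ✗ does not match
  E. V: ✗ does not match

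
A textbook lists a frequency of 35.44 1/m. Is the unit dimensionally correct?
No

frequency has SI base units: 1 / s
1/m does NOT reduce to 1 / s; a valid unit for frequency would be e.g. Hz.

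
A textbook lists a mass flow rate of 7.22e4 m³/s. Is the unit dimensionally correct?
No

mass flow rate has SI base units: kg / s
m³/s does NOT reduce to kg / s; a valid unit for mass flow rate would be e.g. kg/s.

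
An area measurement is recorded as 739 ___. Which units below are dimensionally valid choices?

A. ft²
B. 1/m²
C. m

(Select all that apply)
A

area has SI base units: m^2

Checking each option against m^2:
  A. ft²: ✓ matches
  B. 1/m²: ✗ does not match
  C. m: ✗ does not match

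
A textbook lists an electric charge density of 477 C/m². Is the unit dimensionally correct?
No

electric charge density has SI base units: A * s / m^3
C/m² does NOT reduce to A * s / m^3; a valid unit for electric charge density would be e.g. C/m³.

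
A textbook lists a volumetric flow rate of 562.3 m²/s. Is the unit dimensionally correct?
No

volumetric flow rate has SI base units: m^3 / s
m²/s does NOT reduce to m^3 / s; a valid unit for volumetric flow rate would be e.g. m³/s.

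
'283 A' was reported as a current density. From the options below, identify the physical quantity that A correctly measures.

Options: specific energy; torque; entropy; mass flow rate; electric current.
electric current

current density should have units dimensionally equivalent to A / m^2 (e.g. A/m²).
The given unit 'A' reduces to A. Of the listed options, that is the dimensionality of electric current.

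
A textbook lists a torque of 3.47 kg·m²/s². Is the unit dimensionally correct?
Yes

torque has SI base units: kg * m^2 / s^2
kg·m²/s² reduces to the same SI base units, so it is a valid unit for torque.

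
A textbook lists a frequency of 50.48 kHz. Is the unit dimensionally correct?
Yes

frequency has SI base units: 1 / s
kHz reduces to the same SI base units, so it is a valid unit for frequency.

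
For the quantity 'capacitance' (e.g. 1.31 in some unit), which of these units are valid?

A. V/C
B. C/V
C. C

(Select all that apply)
B

capacitance has SI base units: A^2 * s^4 / (kg * m^2)

Checking each option against A^2 * s^4 / (kg * m^2):
  A. V/C: ✗ does not match
  B. C/V: ✓ matches
  C. C: ✗ does not match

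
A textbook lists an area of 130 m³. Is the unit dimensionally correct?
No

area has SI base units: m^2
m³ does NOT reduce to m^2; a valid unit for area would be e.g. m².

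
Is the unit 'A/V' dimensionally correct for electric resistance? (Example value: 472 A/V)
No

electric resistance has SI base units: kg * m^2 / (A^2 * s^3)
A/V does NOT reduce to kg * m^2 / (A^2 * s^3); a valid unit for electric resistance would be e.g. Ω.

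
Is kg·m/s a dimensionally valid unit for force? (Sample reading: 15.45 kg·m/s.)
No

force has SI base units: kg * m / s^2
kg·m/s does NOT reduce to kg * m / s^2; a valid unit for force would be e.g. N.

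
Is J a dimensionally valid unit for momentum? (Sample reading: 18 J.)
No

momentum has SI base units: kg * m / s
J does NOT reduce to kg * m / s; a valid unit for momentum would be e.g. kg·m/s.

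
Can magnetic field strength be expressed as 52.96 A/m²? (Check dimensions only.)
No

magnetic field strength has SI base units: A / m
A/m² does NOT reduce to A / m; a valid unit for magnetic field strength would be e.g. A/m.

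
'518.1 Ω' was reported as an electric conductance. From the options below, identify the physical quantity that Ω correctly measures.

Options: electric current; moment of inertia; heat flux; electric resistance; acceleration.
electric resistance

electric conductance should have units dimensionally equivalent to A^2 * s^3 / (kg * m^2) (e.g. S).
The given unit 'Ω' reduces to kg * m^2 / (A^2 * s^3). Of the listed options, that is the dimensionality of electric resistance.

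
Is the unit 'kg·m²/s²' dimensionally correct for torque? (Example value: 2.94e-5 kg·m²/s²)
Yes

torque has SI base units: kg * m^2 / s^2
kg·m²/s² reduces to the same SI base units, so it is a valid unit for torque.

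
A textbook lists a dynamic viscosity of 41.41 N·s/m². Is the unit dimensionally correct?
Yes

dynamic viscosity has SI base units: kg / (m * s)
N·s/m² reduces to the same SI base units, so it is a valid unit for dynamic viscosity.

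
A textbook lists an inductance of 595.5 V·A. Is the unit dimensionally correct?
No

inductance has SI base units: kg * m^2 / (A^2 * s^2)
V·A does NOT reduce to kg * m^2 / (A^2 * s^2); a valid unit for inductance would be e.g. H.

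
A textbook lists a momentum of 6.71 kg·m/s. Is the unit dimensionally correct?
Yes

momentum has SI base units: kg * m / s
kg·m/s reduces to the same SI base units, so it is a valid unit for momentum.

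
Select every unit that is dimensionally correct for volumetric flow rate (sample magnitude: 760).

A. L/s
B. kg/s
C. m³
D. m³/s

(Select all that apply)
A, D

volumetric flow rate has SI base units: m^3 / s

Checking each option against m^3 / s:
  A. L/s: ✓ matches
  B. kg/s: ✗ does not match
  C. m³: ✗ does not match
  D. m³/s: ✓ matches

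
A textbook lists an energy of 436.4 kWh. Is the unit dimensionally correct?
Yes

energy has SI base units: kg * m^2 / s^2
kWh reduces to the same SI base units, so it is a valid unit for energy.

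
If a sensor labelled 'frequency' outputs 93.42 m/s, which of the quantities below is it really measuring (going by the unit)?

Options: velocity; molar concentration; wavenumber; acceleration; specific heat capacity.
velocity

frequency should have units dimensionally equivalent to 1 / s (e.g. Hz).
The given unit 'm/s' reduces to m / s. Of the listed options, that is the dimensionality of velocity.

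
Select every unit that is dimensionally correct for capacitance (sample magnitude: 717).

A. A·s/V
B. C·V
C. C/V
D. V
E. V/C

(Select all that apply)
A, C

capacitance has SI base units: A^2 * s^4 / (kg * m^2)

Checking each option against A^2 * s^4 / (kg * m^2):
  A. A·s/V: ✓ matches
  B. C·V: ✗ does not match
  C. C/V: ✓ matches
  D. V: ✗ does not match
  E. V/C: ✗ does not match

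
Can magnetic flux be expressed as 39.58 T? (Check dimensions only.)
No

magnetic flux has SI base units: kg * m^2 / (A * s^2)
T does NOT reduce to kg * m^2 / (A * s^2); a valid unit for magnetic flux would be e.g. Wb.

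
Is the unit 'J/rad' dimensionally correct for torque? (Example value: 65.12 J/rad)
Yes

torque has SI base units: kg * m^2 / s^2
J/rad reduces to the same SI base units, so it is a valid unit for torque.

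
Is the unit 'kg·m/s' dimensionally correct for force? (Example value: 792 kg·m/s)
No

force has SI base units: kg * m / s^2
kg·m/s does NOT reduce to kg * m / s^2; a valid unit for force would be e.g. N.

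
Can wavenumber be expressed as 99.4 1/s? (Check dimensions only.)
No

wavenumber has SI base units: 1 / m
1/s does NOT reduce to 1 / m; a valid unit for wavenumber would be e.g. 1/m.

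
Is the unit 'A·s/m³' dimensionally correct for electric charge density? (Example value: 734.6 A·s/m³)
Yes

electric charge density has SI base units: A * s / m^3
A·s/m³ reduces to the same SI base units, so it is a valid unit for electric charge density.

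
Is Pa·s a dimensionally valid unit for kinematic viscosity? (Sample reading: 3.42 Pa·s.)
No

kinematic viscosity has SI base units: m^2 / s
Pa·s does NOT reduce to m^2 / s; a valid unit for kinematic viscosity would be e.g. m²/s.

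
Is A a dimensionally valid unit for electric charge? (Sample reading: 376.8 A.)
No

electric charge has SI base units: A * s
A does NOT reduce to A * s; a valid unit for electric charge would be e.g. C.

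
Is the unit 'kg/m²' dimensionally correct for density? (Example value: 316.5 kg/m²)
No

density has SI base units: kg / m^3
kg/m² does NOT reduce to kg / m^3; a valid unit for density would be e.g. kg/m³.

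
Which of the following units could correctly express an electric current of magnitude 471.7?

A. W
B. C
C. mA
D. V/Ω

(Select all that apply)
C, D

electric current has SI base units: A

Checking each option against A:
  A. W: ✗ does not match
  B. C: ✗ does not match
  C. mA: ✓ matches
  D. V/Ω: ✓ matches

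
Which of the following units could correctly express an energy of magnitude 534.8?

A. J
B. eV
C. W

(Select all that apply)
A, B

energy has SI base units: kg * m^2 / s^2

Checking each option against kg * m^2 / s^2:
  A. J: ✓ matches
  B. eV: ✓ matches
  C. W: ✗ does not match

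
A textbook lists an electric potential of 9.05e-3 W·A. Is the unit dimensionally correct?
No

electric potential has SI base units: kg * m^2 / (A * s^3)
W·A does NOT reduce to kg * m^2 / (A * s^3); a valid unit for electric potential would be e.g. V.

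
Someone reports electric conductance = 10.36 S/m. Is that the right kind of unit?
No

electric conductance has SI base units: A^2 * s^3 / (kg * m^2)
S/m does NOT reduce to A^2 * s^3 / (kg * m^2); a valid unit for electric conductance would be e.g. S.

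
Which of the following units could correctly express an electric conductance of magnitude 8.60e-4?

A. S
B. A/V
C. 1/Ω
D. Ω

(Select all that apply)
A, B, C

electric conductance has SI base units: A^2 * s^3 / (kg * m^2)

Checking each option against A^2 * s^3 / (kg * m^2):
  A. S: ✓ matches
  B. A/V: ✓ matches
  C. 1/Ω: ✓ matches
  D. Ω: ✗ does not match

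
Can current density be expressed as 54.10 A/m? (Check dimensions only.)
No

current density has SI base units: A / m^2
A/m does NOT reduce to A / m^2; a valid unit for current density would be e.g. A/m².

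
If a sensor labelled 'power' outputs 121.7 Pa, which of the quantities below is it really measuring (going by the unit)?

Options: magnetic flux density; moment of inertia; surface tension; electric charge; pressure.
pressure

power should have units dimensionally equivalent to kg * m^2 / s^3 (e.g. W).
The given unit 'Pa' reduces to kg / (m * s^2). Of the listed options, that is the dimensionality of pressure.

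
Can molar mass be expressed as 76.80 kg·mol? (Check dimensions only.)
No

molar mass has SI base units: kg / mol
kg·mol does NOT reduce to kg / mol; a valid unit for molar mass would be e.g. kg/mol.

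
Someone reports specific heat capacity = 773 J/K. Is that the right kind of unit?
No

specific heat capacity has SI base units: m^2 / (s^2 * K)
J/K does NOT reduce to m^2 / (s^2 * K); a valid unit for specific heat capacity would be e.g. J/(kg·K).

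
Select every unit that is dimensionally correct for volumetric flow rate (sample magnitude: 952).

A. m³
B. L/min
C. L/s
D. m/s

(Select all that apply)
B, C

volumetric flow rate has SI base units: m^3 / s

Checking each option against m^3 / s:
  A. m³: ✗ does not match
  B. L/min: ✓ matches
  C. L/s: ✓ matches
  D. m/s: ✗ does not match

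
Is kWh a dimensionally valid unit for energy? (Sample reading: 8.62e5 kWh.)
Yes

energy has SI base units: kg * m^2 / s^2
kWh reduces to the same SI base units, so it is a valid unit for energy.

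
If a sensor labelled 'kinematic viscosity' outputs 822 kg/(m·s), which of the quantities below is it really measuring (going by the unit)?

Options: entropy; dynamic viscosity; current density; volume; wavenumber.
dynamic viscosity

kinematic viscosity should have units dimensionally equivalent to m^2 / s (e.g. m²/s).
The given unit 'kg/(m·s)' reduces to kg / (m * s). Of the listed options, that is the dimensionality of dynamic viscosity.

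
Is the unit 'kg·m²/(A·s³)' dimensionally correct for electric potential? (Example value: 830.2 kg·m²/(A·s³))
Yes

electric potential has SI base units: kg * m^2 / (A * s^3)
kg·m²/(A·s³) reduces to the same SI base units, so it is a valid unit for electric potential.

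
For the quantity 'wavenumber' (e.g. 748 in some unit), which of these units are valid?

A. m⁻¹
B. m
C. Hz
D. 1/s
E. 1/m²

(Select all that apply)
A

wavenumber has SI base units: 1 / m

Checking each option against 1 / m:
  A. m⁻¹: ✓ matches
  B. m: ✗ does not match
  C. Hz: ✗ does not match
  D. 1/s: ✗ does not match
  E. 1/m²: ✗ does not match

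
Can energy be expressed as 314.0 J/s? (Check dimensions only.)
No

energy has SI base units: kg * m^2 / s^2
J/s does NOT reduce to kg * m^2 / s^2; a valid unit for energy would be e.g. J.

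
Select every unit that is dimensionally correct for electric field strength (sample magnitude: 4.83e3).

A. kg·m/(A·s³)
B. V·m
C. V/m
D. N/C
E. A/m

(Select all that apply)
A, C, D

electric field strength has SI base units: kg * m / (A * s^3)

Checking each option against kg * m / (A * s^3):
  A. kg·m/(A·s³): ✓ matches
  B. V·m: ✗ does not match
  C. V/m: ✓ matches
  D. N/C: ✓ matches
  E. A/m: ✗ does not match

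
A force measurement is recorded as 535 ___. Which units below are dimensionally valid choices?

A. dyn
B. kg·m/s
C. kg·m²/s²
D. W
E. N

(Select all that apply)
A, E

force has SI base units: kg * m / s^2

Checking each option against kg * m / s^2:
  A. dyn: ✓ matches
  B. kg·m/s: ✗ does not match
  C. kg·m²/s²: ✗ does not match
  D. W: ✗ does not match
  E. N: ✓ matches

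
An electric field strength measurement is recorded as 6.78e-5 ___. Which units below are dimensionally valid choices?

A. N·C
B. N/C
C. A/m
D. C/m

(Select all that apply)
B

electric field strength has SI base units: kg * m / (A * s^3)

Checking each option against kg * m / (A * s^3):
  A. N·C: ✗ does not match
  B. N/C: ✓ matches
  C. A/m: ✗ does not match
  D. C/m: ✗ does not match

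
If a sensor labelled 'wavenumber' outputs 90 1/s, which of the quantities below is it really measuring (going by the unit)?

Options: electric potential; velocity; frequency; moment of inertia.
frequency

wavenumber should have units dimensionally equivalent to 1 / m (e.g. 1/m).
The given unit '1/s' reduces to 1 / s. Of the listed options, that is the dimensionality of frequency.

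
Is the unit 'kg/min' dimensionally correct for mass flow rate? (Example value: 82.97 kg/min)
Yes

mass flow rate has SI base units: kg / s
kg/min reduces to the same SI base units, so it is a valid unit for mass flow rate.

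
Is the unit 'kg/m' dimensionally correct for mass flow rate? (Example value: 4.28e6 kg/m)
No

mass flow rate has SI base units: kg / s
kg/m does NOT reduce to kg / s; a valid unit for mass flow rate would be e.g. kg/s.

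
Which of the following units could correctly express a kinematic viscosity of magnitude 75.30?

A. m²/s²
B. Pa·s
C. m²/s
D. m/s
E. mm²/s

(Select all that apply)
C, E

kinematic viscosity has SI base units: m^2 / s

Checking each option against m^2 / s:
  A. m²/s²: ✗ does not match
  B. Pa·s: ✗ does not match
  C. m²/s: ✓ matches
  D. m/s: ✗ does not match
  E. mm²/s: ✓ matches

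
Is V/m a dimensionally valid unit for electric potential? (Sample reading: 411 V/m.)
No

electric potential has SI base units: kg * m^2 / (A * s^3)
V/m does NOT reduce to kg * m^2 / (A * s^3); a valid unit for electric potential would be e.g. V.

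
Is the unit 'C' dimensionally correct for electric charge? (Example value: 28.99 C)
Yes

electric charge has SI base units: A * s
C reduces to the same SI base units, so it is a valid unit for electric charge.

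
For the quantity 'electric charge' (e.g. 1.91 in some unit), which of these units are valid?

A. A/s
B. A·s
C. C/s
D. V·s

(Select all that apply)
B

electric charge has SI base units: A * s

Checking each option against A * s:
  A. A/s: ✗ does not match
  B. A·s: ✓ matches
  C. C/s: ✗ does not match
  D. V·s: ✗ does not match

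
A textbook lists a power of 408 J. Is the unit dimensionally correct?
No

power has SI base units: kg * m^2 / s^3
J does NOT reduce to kg * m^2 / s^3; a valid unit for power would be e.g. W.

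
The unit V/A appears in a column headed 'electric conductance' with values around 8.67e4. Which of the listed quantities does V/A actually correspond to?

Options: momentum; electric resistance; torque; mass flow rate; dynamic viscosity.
electric resistance

electric conductance should have units dimensionally equivalent to A^2 * s^3 / (kg * m^2) (e.g. S).
The given unit 'V/A' reduces to kg * m^2 / (A^2 * s^3). Of the listed options, that is the dimensionality of electric resistance.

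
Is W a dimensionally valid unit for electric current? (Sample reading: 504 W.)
No

electric current has SI base units: A
W does NOT reduce to A; a valid unit for electric current would be e.g. A.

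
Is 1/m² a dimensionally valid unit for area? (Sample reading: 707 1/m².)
No

area has SI base units: m^2
1/m² does NOT reduce to m^2; a valid unit for area would be e.g. m².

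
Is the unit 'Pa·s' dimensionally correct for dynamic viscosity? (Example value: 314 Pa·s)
Yes

dynamic viscosity has SI base units: kg / (m * s)
Pa·s reduces to the same SI base units, so it is a valid unit for dynamic viscosity.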